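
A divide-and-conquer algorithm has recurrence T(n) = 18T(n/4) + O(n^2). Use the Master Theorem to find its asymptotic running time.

Master Theorem for T(n) = 18T(n/4) + O(n^2):

a = 18, b = 4, c = 2
log_b(a) = log_4(18) = 2.0850

Case 1: c = 2 < log_4(18) = 2.0850
T(n) = O(n^(log_4 18))

For T(n) = 18T(n/4) + O(n^2): log_4(18) = 2.0850. This is Case 1 of the Master Theorem (c < log_b(a), work dominated by leaves), giving O(n^(log_4 18)).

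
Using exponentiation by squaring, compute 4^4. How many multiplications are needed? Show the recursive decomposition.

Computing 4^4 by squaring (build up from 4^1; each line after the first costs one multiplication):

4^1 = 4
4^2 = (4^1)^2 = 4^2 = 16
4^4 = (4^2)^2 = 16^2 = 256

Result: 256
Multiplications needed: 2 (2 lines after 4^1)

4^4 = 256. Using exponentiation by squaring, this requires 2 multiplications. The key idea: if the exponent is even, square the half-power; if odd, multiply by the base once.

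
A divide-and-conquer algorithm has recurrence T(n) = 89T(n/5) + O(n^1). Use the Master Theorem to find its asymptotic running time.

Master Theorem for T(n) = 89T(n/5) + O(n^1):

a = 89, b = 5, c = 1
log_b(a) = log_5(89) = 2.7889

Case 1: c = 1 < log_5(89) = 2.7889
T(n) = O(n^(log_5 89))

For T(n) = 89T(n/5) + O(n^1): log_5(89) = 2.7889. This is Case 1 of the Master Theorem (c < log_b(a), work dominated by leaves), giving O(n^(log_5 89)).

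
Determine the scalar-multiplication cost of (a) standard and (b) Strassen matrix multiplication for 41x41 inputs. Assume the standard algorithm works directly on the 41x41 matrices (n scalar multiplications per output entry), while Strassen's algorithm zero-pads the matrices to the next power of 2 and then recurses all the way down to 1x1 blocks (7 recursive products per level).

Matrix multiplication for 41x41 matrices:

Strassen's algorithm requires power-of-2 dimensions. Pad 41x41 to 64x64 (next power of 2).

Standard algorithm: 41^3 = 68921 multiplications
Strassen's algorithm: 7^(log2(64)) = 7^6 = 117649 multiplications
Difference: 68921 - 117649 = -48728 (Strassen uses MORE here due to padding overhead — for small or just-over-power-of-2 n, padding can outweigh the per-level savings)

Standard: 68921 multiplications (41^3). Strassen: 117649 multiplications (7^6, after padding to 64x64). Strassen reduces 8 recursive multiplications to 7 at each level.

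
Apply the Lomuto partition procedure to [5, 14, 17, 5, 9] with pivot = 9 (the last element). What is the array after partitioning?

Lomuto partition with pivot = 9:

Initial array: [5, 14, 17, 5, 9]

arr[0]=5 <= 9: swap with position 0, array becomes [5, 14, 17, 5, 9]
arr[1]=14 > 9: no swap
arr[2]=17 > 9: no swap
arr[3]=5 <= 9: swap with position 1, array becomes [5, 5, 17, 14, 9]

Place pivot at position 2: [5, 5, 9, 14, 17]
Pivot position: 2

After partitioning with pivot 9, the array becomes [5, 5, 9, 14, 17]. The pivot is placed at index 2. All elements to the left of the pivot are <= 9, and all elements to the right are > 9.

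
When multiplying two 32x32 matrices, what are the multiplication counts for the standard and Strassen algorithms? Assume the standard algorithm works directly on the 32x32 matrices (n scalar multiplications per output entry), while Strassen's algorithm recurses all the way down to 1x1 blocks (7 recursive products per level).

Matrix multiplication for 32x32 matrices:

Standard algorithm: 32^3 = 32768 multiplications
Strassen's algorithm: 7^(log2(32)) = 7^5 = 16807 multiplications
Savings: 32768 - 16807 = 15961 multiplications

Standard: 32768 multiplications (32^3). Strassen: 16807 multiplications (7^5). Strassen reduces 8 recursive multiplications to 7 at each level.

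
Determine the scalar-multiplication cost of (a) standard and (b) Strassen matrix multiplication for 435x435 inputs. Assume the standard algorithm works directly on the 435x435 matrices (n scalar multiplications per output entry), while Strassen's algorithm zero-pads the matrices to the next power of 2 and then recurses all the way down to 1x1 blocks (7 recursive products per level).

Matrix multiplication for 435x435 matrices:

Strassen's algorithm requires power-of-2 dimensions. Pad 435x435 to 512x512 (next power of 2).

Standard algorithm: 435^3 = 82312875 multiplications
Strassen's algorithm: 7^(log2(512)) = 7^9 = 40353607 multiplications
Savings: 82312875 - 40353607 = 41959268 multiplications

Standard: 82312875 multiplications (435^3). Strassen: 40353607 multiplications (7^9, after padding to 512x512). Strassen reduces 8 recursive multiplications to 7 at each level.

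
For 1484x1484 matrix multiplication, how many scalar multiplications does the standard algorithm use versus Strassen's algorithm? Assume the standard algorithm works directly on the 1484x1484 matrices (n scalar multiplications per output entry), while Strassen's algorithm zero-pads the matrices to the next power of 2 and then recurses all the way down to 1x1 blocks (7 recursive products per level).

Matrix multiplication for 1484x1484 matrices:

Strassen's algorithm requires power-of-2 dimensions. Pad 1484x1484 to 2048x2048 (next power of 2).

Standard algorithm: 1484^3 = 3268147904 multiplications
Strassen's algorithm: 7^(log2(2048)) = 7^11 = 1977326743 multiplications
Savings: 3268147904 - 1977326743 = 1290821161 multiplications

Standard: 3268147904 multiplications (1484^3). Strassen: 1977326743 multiplications (7^11, after padding to 2048x2048). Strassen reduces 8 recursive multiplications to 7 at each level.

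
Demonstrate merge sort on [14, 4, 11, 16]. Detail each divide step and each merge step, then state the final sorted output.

Merge sort trace:

Split: [14, 4, 11, 16] -> [14, 4] and [11, 16]
  Split: [14, 4] -> [14] and [4]
  Merge: [14] + [4] -> [4, 14]
  Split: [11, 16] -> [11] and [16]
  Merge: [11] + [16] -> [11, 16]
Merge: [4, 14] + [11, 16] -> [4, 11, 14, 16]

Final sorted array: [4, 11, 14, 16]

The merge sort proceeds by recursively splitting the array and merging sorted halves.
After all merges, the sorted array is [4, 11, 14, 16].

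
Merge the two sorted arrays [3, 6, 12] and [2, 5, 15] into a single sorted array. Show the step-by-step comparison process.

Merging process:

Compare 3 vs 2: take 2 from right. Merged: [2]
Compare 3 vs 5: take 3 from left. Merged: [2, 3]
Compare 6 vs 5: take 5 from right. Merged: [2, 3, 5]
Compare 6 vs 15: take 6 from left. Merged: [2, 3, 5, 6]
Compare 12 vs 15: take 12 from left. Merged: [2, 3, 5, 6, 12]
Append remaining from right: [15]. Merged: [2, 3, 5, 6, 12, 15]

Final merged array: [2, 3, 5, 6, 12, 15]
Total comparisons: 5

The merged array is [2, 3, 5, 6, 12, 15], requiring 5 comparisons. The merge step runs in O(n) time where n is the total number of elements.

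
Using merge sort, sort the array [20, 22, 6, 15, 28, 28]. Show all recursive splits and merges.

Merge sort trace:

Split: [20, 22, 6, 15, 28, 28] -> [20, 22, 6] and [15, 28, 28]
  Split: [20, 22, 6] -> [20] and [22, 6]
    Split: [22, 6] -> [22] and [6]
    Merge: [22] + [6] -> [6, 22]
  Merge: [20] + [6, 22] -> [6, 20, 22]
  Split: [15, 28, 28] -> [15] and [28, 28]
    Split: [28, 28] -> [28] and [28]
    Merge: [28] + [28] -> [28, 28]
  Merge: [15] + [28, 28] -> [15, 28, 28]
Merge: [6, 20, 22] + [15, 28, 28] -> [6, 15, 20, 22, 28, 28]

Final sorted array: [6, 15, 20, 22, 28, 28]

The merge sort proceeds by recursively splitting the array and merging sorted halves.
After all merges, the sorted array is [6, 15, 20, 22, 28, 28].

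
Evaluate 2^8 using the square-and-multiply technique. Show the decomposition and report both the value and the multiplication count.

Computing 2^8 by squaring (build up from 2^1; each line after the first costs one multiplication):

2^1 = 2
2^2 = (2^1)^2 = 2^2 = 4
2^4 = (2^2)^2 = 4^2 = 16
2^8 = (2^4)^2 = 16^2 = 256

Result: 256
Multiplications needed: 3 (3 lines after 2^1)

2^8 = 256. Using exponentiation by squaring, this requires 3 multiplications. The key idea: if the exponent is even, square the half-power; if odd, multiply by the base once.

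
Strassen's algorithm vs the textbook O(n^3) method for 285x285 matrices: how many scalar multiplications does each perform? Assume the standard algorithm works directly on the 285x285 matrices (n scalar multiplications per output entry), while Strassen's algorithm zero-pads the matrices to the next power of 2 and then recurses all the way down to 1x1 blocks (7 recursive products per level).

Matrix multiplication for 285x285 matrices:

Strassen's algorithm requires power-of-2 dimensions. Pad 285x285 to 512x512 (next power of 2).

Standard algorithm: 285^3 = 23149125 multiplications
Strassen's algorithm: 7^(log2(512)) = 7^9 = 40353607 multiplications
Difference: 23149125 - 40353607 = -17204482 (Strassen uses MORE here due to padding overhead — for small or just-over-power-of-2 n, padding can outweigh the per-level savings)

Standard: 23149125 multiplications (285^3). Strassen: 40353607 multiplications (7^9, after padding to 512x512). Strassen reduces 8 recursive multiplications to 7 at each level.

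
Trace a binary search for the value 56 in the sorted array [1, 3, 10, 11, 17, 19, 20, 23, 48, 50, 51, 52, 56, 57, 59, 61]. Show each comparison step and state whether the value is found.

Binary search for 56 in [1, 3, 10, 11, 17, 19, 20, 23, 48, 50, 51, 52, 56, 57, 59, 61]:

lo=0, hi=15, mid=7, arr[mid]=23 -> 23 < 56, search right half
lo=8, hi=15, mid=11, arr[mid]=52 -> 52 < 56, search right half
lo=12, hi=15, mid=13, arr[mid]=57 -> 57 > 56, search left half
lo=12, hi=12, mid=12, arr[mid]=56 -> Found target at index 12!

Binary search finds 56 at index 12 after 4 comparisons. The search repeatedly halves the search space by comparing with the middle element.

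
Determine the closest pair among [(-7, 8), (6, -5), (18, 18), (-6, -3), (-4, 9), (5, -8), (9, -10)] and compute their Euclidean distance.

Computing all pairwise distances among 7 points:

d((-7, 8), (6, -5)) = 18.3848
d((-7, 8), (18, 18)) = 26.9258
d((-7, 8), (-6, -3)) = 11.0454
d((-7, 8), (-4, 9)) = 3.1623 <-- minimum
d((-7, 8), (5, -8)) = 20.0
d((-7, 8), (9, -10)) = 24.0832
d((6, -5), (18, 18)) = 25.9422
d((6, -5), (-6, -3)) = 12.1655
d((6, -5), (-4, 9)) = 17.2047
d((6, -5), (5, -8)) = 3.1623 <-- minimum
d((6, -5), (9, -10)) = 5.831
d((18, 18), (-6, -3)) = 31.8904
d((18, 18), (-4, 9)) = 23.7697
d((18, 18), (5, -8)) = 29.0689
d((18, 18), (9, -10)) = 29.4109
d((-6, -3), (-4, 9)) = 12.1655
d((-6, -3), (5, -8)) = 12.083
d((-6, -3), (9, -10)) = 16.5529
d((-4, 9), (5, -8)) = 19.2354
d((-4, 9), (9, -10)) = 23.0217
d((5, -8), (9, -10)) = 4.4721

Minimum distance: 3.1623 (tie among 2 pairs: (-7, 8) and (-4, 9); (6, -5) and (5, -8))

The minimum Euclidean distance is 3.1623. There is a tie: 2 pairs achieve this minimum — (-7, 8) and (-4, 9); (6, -5) and (5, -8). Any of these is a valid closest pair. For 7 points, brute-force pairwise comparison is shown above. For large n, the divide-and-conquer algorithm (sort by x, recurse on halves, check the dividing strip) achieves O(n log n).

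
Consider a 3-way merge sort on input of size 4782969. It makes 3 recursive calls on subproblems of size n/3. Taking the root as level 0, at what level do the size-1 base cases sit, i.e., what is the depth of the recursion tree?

For divide and conquer with division factor 3:

Problem sizes at each level:
Level 0: 4782969
Level 1: 1594323
Level 2: 531441
Level 3: 177147
Level 4: 59049
Level 5: 19683
Level 6: 6561
Level 7: 2187
Level 8: 729
Level 9: 243
Level 10: 81
Level 11: 27
Level 12: 9
Level 13: 3
Level 14: 1

The root is level 0 and the size-1 base case is level 14 (the tree spans levels 0 through 14, i.e. 15 levels counting the root), so the depth is the number of divisions: log_3(4782969) = 14

The recursion tree depth is log_3(4782969) = 14. At each level, the problem size is divided by 3, so it takes 14 divisions to reduce to a base case of size 1. The algorithm makes 3 recursive calls at each level.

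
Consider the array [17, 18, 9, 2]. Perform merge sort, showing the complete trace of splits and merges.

Merge sort trace:

Split: [17, 18, 9, 2] -> [17, 18] and [9, 2]
  Split: [17, 18] -> [17] and [18]
  Merge: [17] + [18] -> [17, 18]
  Split: [9, 2] -> [9] and [2]
  Merge: [9] + [2] -> [2, 9]
Merge: [17, 18] + [2, 9] -> [2, 9, 17, 18]

Final sorted array: [2, 9, 17, 18]

The merge sort proceeds by recursively splitting the array and merging sorted halves.
After all merges, the sorted array is [2, 9, 17, 18].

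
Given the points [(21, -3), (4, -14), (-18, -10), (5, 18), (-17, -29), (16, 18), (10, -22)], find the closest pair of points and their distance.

Computing all pairwise distances among 7 points:

d((21, -3), (4, -14)) = 20.2485
d((21, -3), (-18, -10)) = 39.6232
d((21, -3), (5, 18)) = 26.4008
d((21, -3), (-17, -29)) = 46.0435
d((21, -3), (16, 18)) = 21.587
d((21, -3), (10, -22)) = 21.9545
d((4, -14), (-18, -10)) = 22.3607
d((4, -14), (5, 18)) = 32.0156
d((4, -14), (-17, -29)) = 25.807
d((4, -14), (16, 18)) = 34.176
d((4, -14), (10, -22)) = 10.0 <-- minimum
d((-18, -10), (5, 18)) = 36.2353
d((-18, -10), (-17, -29)) = 19.0263
d((-18, -10), (16, 18)) = 44.0454
d((-18, -10), (10, -22)) = 30.4631
d((5, 18), (-17, -29)) = 51.8941
d((5, 18), (16, 18)) = 11.0
d((5, 18), (10, -22)) = 40.3113
d((-17, -29), (16, 18)) = 57.4282
d((-17, -29), (10, -22)) = 27.8927
d((16, 18), (10, -22)) = 40.4475

Closest pair: (4, -14) and (10, -22) with distance 10.0

The closest pair is (4, -14) and (10, -22) with Euclidean distance 10.0. For 7 points, brute-force pairwise comparison is shown above. For large n, the divide-and-conquer algorithm (sort by x, recurse on halves, check the dividing strip) achieves O(n log n).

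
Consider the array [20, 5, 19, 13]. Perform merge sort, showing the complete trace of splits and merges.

Merge sort trace:

Split: [20, 5, 19, 13] -> [20, 5] and [19, 13]
  Split: [20, 5] -> [20] and [5]
  Merge: [20] + [5] -> [5, 20]
  Split: [19, 13] -> [19] and [13]
  Merge: [19] + [13] -> [13, 19]
Merge: [5, 20] + [13, 19] -> [5, 13, 19, 20]

Final sorted array: [5, 13, 19, 20]

The merge sort proceeds by recursively splitting the array and merging sorted halves.
After all merges, the sorted array is [5, 13, 19, 20].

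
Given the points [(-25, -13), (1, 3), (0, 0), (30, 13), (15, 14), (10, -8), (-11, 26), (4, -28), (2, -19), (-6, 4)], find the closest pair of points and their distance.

Computing all pairwise distances among 10 points:

d((-25, -13), (1, 3)) = 30.5287
d((-25, -13), (0, 0)) = 28.178
d((-25, -13), (30, 13)) = 60.8358
d((-25, -13), (15, 14)) = 48.2597
d((-25, -13), (10, -8)) = 35.3553
d((-25, -13), (-11, 26)) = 41.4367
d((-25, -13), (4, -28)) = 32.6497
d((-25, -13), (2, -19)) = 27.6586
d((-25, -13), (-6, 4)) = 25.4951
d((1, 3), (0, 0)) = 3.1623 <-- minimum
d((1, 3), (30, 13)) = 30.6757
d((1, 3), (15, 14)) = 17.8045
d((1, 3), (10, -8)) = 14.2127
d((1, 3), (-11, 26)) = 25.9422
d((1, 3), (4, -28)) = 31.1448
d((1, 3), (2, -19)) = 22.0227
d((1, 3), (-6, 4)) = 7.0711
d((0, 0), (30, 13)) = 32.6956
d((0, 0), (15, 14)) = 20.5183
d((0, 0), (10, -8)) = 12.8062
d((0, 0), (-11, 26)) = 28.2312
d((0, 0), (4, -28)) = 28.2843
d((0, 0), (2, -19)) = 19.105
d((0, 0), (-6, 4)) = 7.2111
d((30, 13), (15, 14)) = 15.0333
d((30, 13), (10, -8)) = 29.0
d((30, 13), (-11, 26)) = 43.0116
d((30, 13), (4, -28)) = 48.5489
d((30, 13), (2, -19)) = 42.5206
d((30, 13), (-6, 4)) = 37.108
d((15, 14), (10, -8)) = 22.561
d((15, 14), (-11, 26)) = 28.6356
d((15, 14), (4, -28)) = 43.4166
d((15, 14), (2, -19)) = 35.4683
d((15, 14), (-6, 4)) = 23.2594
d((10, -8), (-11, 26)) = 39.9625
d((10, -8), (4, -28)) = 20.8806
d((10, -8), (2, -19)) = 13.6015
d((10, -8), (-6, 4)) = 20.0
d((-11, 26), (4, -28)) = 56.0446
d((-11, 26), (2, -19)) = 46.8402
d((-11, 26), (-6, 4)) = 22.561
d((4, -28), (2, -19)) = 9.2195
d((4, -28), (-6, 4)) = 33.5261
d((2, -19), (-6, 4)) = 24.3516

Closest pair: (1, 3) and (0, 0) with distance 3.1623

The closest pair is (1, 3) and (0, 0) with Euclidean distance 3.1623. For 10 points, brute-force pairwise comparison is shown above. For large n, the divide-and-conquer algorithm (sort by x, recurse on halves, check the dividing strip) achieves O(n log n).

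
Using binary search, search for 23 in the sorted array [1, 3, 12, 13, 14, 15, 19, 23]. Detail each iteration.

Binary search for 23 in [1, 3, 12, 13, 14, 15, 19, 23]:

lo=0, hi=7, mid=3, arr[mid]=13 -> 13 < 23, search right half
lo=4, hi=7, mid=5, arr[mid]=15 -> 15 < 23, search right half
lo=6, hi=7, mid=6, arr[mid]=19 -> 19 < 23, search right half
lo=7, hi=7, mid=7, arr[mid]=23 -> Found target at index 7!

Binary search finds 23 at index 7 after 4 comparisons. The search repeatedly halves the search space by comparing with the middle element.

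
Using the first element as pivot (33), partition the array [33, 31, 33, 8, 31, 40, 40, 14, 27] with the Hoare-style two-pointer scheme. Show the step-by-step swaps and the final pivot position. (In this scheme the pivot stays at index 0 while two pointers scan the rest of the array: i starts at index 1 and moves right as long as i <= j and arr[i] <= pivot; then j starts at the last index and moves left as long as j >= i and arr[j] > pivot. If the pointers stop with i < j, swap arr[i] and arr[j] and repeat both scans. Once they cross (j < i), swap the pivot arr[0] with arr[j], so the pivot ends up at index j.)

Hoare-style two-pointer partition with pivot = 33:

Initial array: [33, 31, 33, 8, 31, 40, 40, 14, 27]

Pointers start at i = 1, j = 8.
i stops at index 5 (arr[5]=40 > 33), j stops at index 8 (arr[8]=27 <= 33): swap arr[5] and arr[8], array becomes [33, 31, 33, 8, 31, 27, 40, 14, 40]
i stops at index 6 (arr[6]=40 > 33), j stops at index 7 (arr[7]=14 <= 33): swap arr[6] and arr[7], array becomes [33, 31, 33, 8, 31, 27, 14, 40, 40]
i ends at 7, j ends at 6: the pointers have crossed (j < i), so scanning stops.

Swap pivot arr[0] with arr[6] to place pivot at position 6: [14, 31, 33, 8, 31, 27, 33, 40, 40]
Pivot position: 6

After partitioning with pivot 33, the array becomes [14, 31, 33, 8, 31, 27, 33, 40, 40]. The pivot is placed at index 6. All elements to the left of the pivot are <= 33, and all elements to the right are > 33.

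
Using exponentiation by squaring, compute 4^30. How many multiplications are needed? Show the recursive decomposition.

Computing 4^30 by squaring (build up from 4^1; each line after the first costs one multiplication):

4^1 = 4
4^2 = (4^1)^2 = 4^2 = 16
4^3 = 4 * 4^2 = 4 * 16 = 64
4^6 = (4^3)^2 = 64^2 = 4096
4^7 = 4 * 4^6 = 4 * 4096 = 16384
4^14 = (4^7)^2 = 16384^2 = 268435456
4^15 = 4 * 4^14 = 4 * 268435456 = 1073741824
4^30 = (4^15)^2 = 1073741824^2 = 1152921504606846976

Result: 1152921504606846976
Multiplications needed: 7 (7 lines after 4^1)

4^30 = 1152921504606846976. Using exponentiation by squaring, this requires 7 multiplications. The key idea: if the exponent is even, square the half-power; if odd, multiply by the base once.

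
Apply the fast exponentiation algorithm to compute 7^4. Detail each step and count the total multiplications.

Computing 7^4 by squaring (build up from 7^1; each line after the first costs one multiplication):

7^1 = 7
7^2 = (7^1)^2 = 7^2 = 49
7^4 = (7^2)^2 = 49^2 = 2401

Result: 2401
Multiplications needed: 2 (2 lines after 7^1)

7^4 = 2401. Using exponentiation by squaring, this requires 2 multiplications. The key idea: if the exponent is even, square the half-power; if odd, multiply by the base once.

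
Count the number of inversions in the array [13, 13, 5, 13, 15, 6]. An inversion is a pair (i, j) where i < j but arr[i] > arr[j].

Finding inversions in [13, 13, 5, 13, 15, 6]:

(0, 2): arr[0]=13 > arr[2]=5
(0, 5): arr[0]=13 > arr[5]=6
(1, 2): arr[1]=13 > arr[2]=5
(1, 5): arr[1]=13 > arr[5]=6
(3, 5): arr[3]=13 > arr[5]=6
(4, 5): arr[4]=15 > arr[5]=6

Total inversions: 6

The array has 6 inversion(s): (0,2), (0,5), (1,2), (1,5), (3,5), (4,5). Each pair (i,j) satisfies i < j and arr[i] > arr[j].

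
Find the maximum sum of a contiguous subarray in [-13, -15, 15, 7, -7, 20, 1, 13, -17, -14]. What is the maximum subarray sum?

Using Kadane's algorithm on [-13, -15, 15, 7, -7, 20, 1, 13, -17, -14]:

Scanning through the array:
Position 1 (value -15): max_ending_here = -15, max_so_far = -13
Position 2 (value 15): max_ending_here = 15, max_so_far = 15
Position 3 (value 7): max_ending_here = 22, max_so_far = 22
Position 4 (value -7): max_ending_here = 15, max_so_far = 22
Position 5 (value 20): max_ending_here = 35, max_so_far = 35
Position 6 (value 1): max_ending_here = 36, max_so_far = 36
Position 7 (value 13): max_ending_here = 49, max_so_far = 49
Position 8 (value -17): max_ending_here = 32, max_so_far = 49
Position 9 (value -14): max_ending_here = 18, max_so_far = 49

Maximum subarray: [15, 7, -7, 20, 1, 13]
Maximum sum: 49

The maximum subarray is [15, 7, -7, 20, 1, 13] with sum 49. This subarray runs from index 2 to index 7.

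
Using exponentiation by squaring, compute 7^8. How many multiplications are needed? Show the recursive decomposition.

Computing 7^8 by squaring (build up from 7^1; each line after the first costs one multiplication):

7^1 = 7
7^2 = (7^1)^2 = 7^2 = 49
7^4 = (7^2)^2 = 49^2 = 2401
7^8 = (7^4)^2 = 2401^2 = 5764801

Result: 5764801
Multiplications needed: 3 (3 lines after 7^1)

7^8 = 5764801. Using exponentiation by squaring, this requires 3 multiplications. The key idea: if the exponent is even, square the half-power; if odd, multiply by the base once.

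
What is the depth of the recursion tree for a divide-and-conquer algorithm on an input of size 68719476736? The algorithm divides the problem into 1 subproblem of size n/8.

For divide and conquer with division factor 8:

Problem sizes at each level:
Level 0: 68719476736
Level 1: 8589934592
Level 2: 1073741824
Level 3: 134217728
Level 4: 16777216
Level 5: 2097152
Level 6: 262144
Level 7: 32768
Level 8: 4096
Level 9: 512
Level 10: 64
Level 11: 8
Level 12: 1

The root is level 0 and the size-1 base case is level 12 (the tree spans levels 0 through 12, i.e. 13 levels counting the root), so the depth is the number of divisions: log_8(68719476736) = 12

The recursion tree depth is log_8(68719476736) = 12. At each level, the problem size is divided by 8, so it takes 12 divisions to reduce to a base case of size 1. The algorithm makes 1 recursive call at each level.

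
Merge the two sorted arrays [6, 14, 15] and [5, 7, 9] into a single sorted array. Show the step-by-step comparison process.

Merging process:

Compare 6 vs 5: take 5 from right. Merged: [5]
Compare 6 vs 7: take 6 from left. Merged: [5, 6]
Compare 14 vs 7: take 7 from right. Merged: [5, 6, 7]
Compare 14 vs 9: take 9 from right. Merged: [5, 6, 7, 9]
Append remaining from left: [14, 15]. Merged: [5, 6, 7, 9, 14, 15]

Final merged array: [5, 6, 7, 9, 14, 15]
Total comparisons: 4

The merged array is [5, 6, 7, 9, 14, 15], requiring 4 comparisons. The merge step runs in O(n) time where n is the total number of elements.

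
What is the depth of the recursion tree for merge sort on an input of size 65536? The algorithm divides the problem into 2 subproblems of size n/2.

For divide and conquer with division factor 2:

Problem sizes at each level:
Level 0: 65536
Level 1: 32768
Level 2: 16384
Level 3: 8192
Level 4: 4096
Level 5: 2048
Level 6: 1024
Level 7: 512
Level 8: 256
Level 9: 128
Level 10: 64
Level 11: 32
Level 12: 16
Level 13: 8
Level 14: 4
Level 15: 2
Level 16: 1

The root is level 0 and the size-1 base case is level 16 (the tree spans levels 0 through 16, i.e. 17 levels counting the root), so the depth is the number of divisions: log_2(65536) = 16

The recursion tree depth is log_2(65536) = 16. At each level, the problem size is divided by 2, so it takes 16 divisions to reduce to a base case of size 1. The algorithm makes 2 recursive calls at each level.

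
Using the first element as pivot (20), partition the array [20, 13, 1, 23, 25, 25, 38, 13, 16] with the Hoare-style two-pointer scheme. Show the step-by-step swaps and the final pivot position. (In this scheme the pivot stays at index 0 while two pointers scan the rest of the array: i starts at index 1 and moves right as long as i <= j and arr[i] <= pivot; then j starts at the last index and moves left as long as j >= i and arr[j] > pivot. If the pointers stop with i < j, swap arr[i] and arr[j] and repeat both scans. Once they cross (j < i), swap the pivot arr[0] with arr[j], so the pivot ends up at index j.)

Hoare-style two-pointer partition with pivot = 20:

Initial array: [20, 13, 1, 23, 25, 25, 38, 13, 16]

Pointers start at i = 1, j = 8.
i stops at index 3 (arr[3]=23 > 20), j stops at index 8 (arr[8]=16 <= 20): swap arr[3] and arr[8], array becomes [20, 13, 1, 16, 25, 25, 38, 13, 23]
i stops at index 4 (arr[4]=25 > 20), j stops at index 7 (arr[7]=13 <= 20): swap arr[4] and arr[7], array becomes [20, 13, 1, 16, 13, 25, 38, 25, 23]
i ends at 5, j ends at 4: the pointers have crossed (j < i), so scanning stops.

Swap pivot arr[0] with arr[4] to place pivot at position 4: [13, 13, 1, 16, 20, 25, 38, 25, 23]
Pivot position: 4

After partitioning with pivot 20, the array becomes [13, 13, 1, 16, 20, 25, 38, 25, 23]. The pivot is placed at index 4. All elements to the left of the pivot are <= 20, and all elements to the right are > 20.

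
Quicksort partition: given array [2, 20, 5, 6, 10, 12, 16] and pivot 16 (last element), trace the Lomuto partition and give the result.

Lomuto partition with pivot = 16:

Initial array: [2, 20, 5, 6, 10, 12, 16]

arr[0]=2 <= 16: swap with position 0, array becomes [2, 20, 5, 6, 10, 12, 16]
arr[1]=20 > 16: no swap
arr[2]=5 <= 16: swap with position 1, array becomes [2, 5, 20, 6, 10, 12, 16]
arr[3]=6 <= 16: swap with position 2, array becomes [2, 5, 6, 20, 10, 12, 16]
arr[4]=10 <= 16: swap with position 3, array becomes [2, 5, 6, 10, 20, 12, 16]
arr[5]=12 <= 16: swap with position 4, array becomes [2, 5, 6, 10, 12, 20, 16]

Place pivot at position 5: [2, 5, 6, 10, 12, 16, 20]
Pivot position: 5

After partitioning with pivot 16, the array becomes [2, 5, 6, 10, 12, 16, 20]. The pivot is placed at index 5. All elements to the left of the pivot are <= 16, and all elements to the right are > 16.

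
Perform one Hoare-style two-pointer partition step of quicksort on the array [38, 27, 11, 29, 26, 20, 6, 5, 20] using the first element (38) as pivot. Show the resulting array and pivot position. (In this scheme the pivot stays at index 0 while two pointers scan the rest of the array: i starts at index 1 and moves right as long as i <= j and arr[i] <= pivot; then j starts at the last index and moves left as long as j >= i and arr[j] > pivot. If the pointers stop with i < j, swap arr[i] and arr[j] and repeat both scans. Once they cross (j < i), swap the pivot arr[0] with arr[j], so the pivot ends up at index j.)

Hoare-style two-pointer partition with pivot = 38:

Initial array: [38, 27, 11, 29, 26, 20, 6, 5, 20]

Pointers start at i = 1, j = 8.
i ends at 9, j ends at 8: the pointers have crossed (j < i), so scanning stops.

Swap pivot arr[0] with arr[8] to place pivot at position 8: [20, 27, 11, 29, 26, 20, 6, 5, 38]
Pivot position: 8

After partitioning with pivot 38, the array becomes [20, 27, 11, 29, 26, 20, 6, 5, 38]. The pivot is placed at index 8. All elements to the left of the pivot are <= 38, and all elements to the right are > 38.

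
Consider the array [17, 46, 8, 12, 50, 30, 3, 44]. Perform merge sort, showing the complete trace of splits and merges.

Merge sort trace:

Split: [17, 46, 8, 12, 50, 30, 3, 44] -> [17, 46, 8, 12] and [50, 30, 3, 44]
  Split: [17, 46, 8, 12] -> [17, 46] and [8, 12]
    Split: [17, 46] -> [17] and [46]
    Merge: [17] + [46] -> [17, 46]
    Split: [8, 12] -> [8] and [12]
    Merge: [8] + [12] -> [8, 12]
  Merge: [17, 46] + [8, 12] -> [8, 12, 17, 46]
  Split: [50, 30, 3, 44] -> [50, 30] and [3, 44]
    Split: [50, 30] -> [50] and [30]
    Merge: [50] + [30] -> [30, 50]
    Split: [3, 44] -> [3] and [44]
    Merge: [3] + [44] -> [3, 44]
  Merge: [30, 50] + [3, 44] -> [3, 30, 44, 50]
Merge: [8, 12, 17, 46] + [3, 30, 44, 50] -> [3, 8, 12, 17, 30, 44, 46, 50]

Final sorted array: [3, 8, 12, 17, 30, 44, 46, 50]

The merge sort proceeds by recursively splitting the array and merging sorted halves.
After all merges, the sorted array is [3, 8, 12, 17, 30, 44, 46, 50].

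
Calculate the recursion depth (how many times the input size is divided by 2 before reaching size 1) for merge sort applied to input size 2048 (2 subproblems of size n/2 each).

For divide and conquer with division factor 2:

Problem sizes at each level:
Level 0: 2048
Level 1: 1024
Level 2: 512
Level 3: 256
Level 4: 128
Level 5: 64
Level 6: 32
Level 7: 16
Level 8: 8
Level 9: 4
Level 10: 2
Level 11: 1

The root is level 0 and the size-1 base case is level 11 (the tree spans levels 0 through 11, i.e. 12 levels counting the root), so the depth is the number of divisions: log_2(2048) = 11

The recursion tree depth is log_2(2048) = 11. At each level, the problem size is divided by 2, so it takes 11 divisions to reduce to a base case of size 1. The algorithm makes 2 recursive calls at each level.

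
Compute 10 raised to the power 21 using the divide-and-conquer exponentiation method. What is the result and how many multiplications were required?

Computing 10^21 by squaring (build up from 10^1; each line after the first costs one multiplication):

10^1 = 10
10^2 = (10^1)^2 = 10^2 = 100
10^4 = (10^2)^2 = 100^2 = 10000
10^5 = 10 * 10^4 = 10 * 10000 = 100000
10^10 = (10^5)^2 = 100000^2 = 10000000000
10^20 = (10^10)^2 = 10000000000^2 = 100000000000000000000
10^21 = 10 * 10^20 = 10 * 100000000000000000000 = 1000000000000000000000

Result: 1000000000000000000000
Multiplications needed: 6 (6 lines after 10^1)

10^21 = 1000000000000000000000. Using exponentiation by squaring, this requires 6 multiplications. The key idea: if the exponent is even, square the half-power; if odd, multiply by the base once.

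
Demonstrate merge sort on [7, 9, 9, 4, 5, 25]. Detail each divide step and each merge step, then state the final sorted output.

Merge sort trace:

Split: [7, 9, 9, 4, 5, 25] -> [7, 9, 9] and [4, 5, 25]
  Split: [7, 9, 9] -> [7] and [9, 9]
    Split: [9, 9] -> [9] and [9]
    Merge: [9] + [9] -> [9, 9]
  Merge: [7] + [9, 9] -> [7, 9, 9]
  Split: [4, 5, 25] -> [4] and [5, 25]
    Split: [5, 25] -> [5] and [25]
    Merge: [5] + [25] -> [5, 25]
  Merge: [4] + [5, 25] -> [4, 5, 25]
Merge: [7, 9, 9] + [4, 5, 25] -> [4, 5, 7, 9, 9, 25]

Final sorted array: [4, 5, 7, 9, 9, 25]

The merge sort proceeds by recursively splitting the array and merging sorted halves.
After all merges, the sorted array is [4, 5, 7, 9, 9, 25].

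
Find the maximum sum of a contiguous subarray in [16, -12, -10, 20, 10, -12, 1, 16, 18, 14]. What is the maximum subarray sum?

Using Kadane's algorithm on [16, -12, -10, 20, 10, -12, 1, 16, 18, 14]:

Scanning through the array:
Position 1 (value -12): max_ending_here = 4, max_so_far = 16
Position 2 (value -10): max_ending_here = -6, max_so_far = 16
Position 3 (value 20): max_ending_here = 20, max_so_far = 20
Position 4 (value 10): max_ending_here = 30, max_so_far = 30
Position 5 (value -12): max_ending_here = 18, max_so_far = 30
Position 6 (value 1): max_ending_here = 19, max_so_far = 30
Position 7 (value 16): max_ending_here = 35, max_so_far = 35
Position 8 (value 18): max_ending_here = 53, max_so_far = 53
Position 9 (value 14): max_ending_here = 67, max_so_far = 67

Maximum subarray: [20, 10, -12, 1, 16, 18, 14]
Maximum sum: 67

The maximum subarray is [20, 10, -12, 1, 16, 18, 14] with sum 67. This subarray runs from index 3 to index 9.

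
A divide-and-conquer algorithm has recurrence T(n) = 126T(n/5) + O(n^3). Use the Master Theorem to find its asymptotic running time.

Master Theorem for T(n) = 126T(n/5) + O(n^3):

a = 126, b = 5, c = 3
log_b(a) = log_5(126) = 3.0050

Case 1: c = 3 < log_5(126) = 3.0050
T(n) = O(n^(log_5 126))

For T(n) = 126T(n/5) + O(n^3): log_5(126) = 3.0050. This is Case 1 of the Master Theorem (c < log_b(a), work dominated by leaves), giving O(n^(log_5 126)).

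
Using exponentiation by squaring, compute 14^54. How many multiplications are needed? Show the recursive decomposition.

Computing 14^54 by squaring (build up from 14^1; each line after the first costs one multiplication):

14^1 = 14
14^2 = (14^1)^2 = 14^2 = 196
14^3 = 14 * 14^2 = 14 * 196 = 2744
14^6 = (14^3)^2 = 2744^2 = 7529536
14^12 = (14^6)^2 = 7529536^2 = 56693912375296
14^13 = 14 * 14^12 = 14 * 56693912375296 = 793714773254144
14^26 = (14^13)^2 = 793714773254144^2 = 629983141281877223603213172736
14^27 = 14 * 14^26 = 14 * 629983141281877223603213172736 = 8819763977946281130444984418304
14^54 = (14^27)^2 = 8819763977946281130444984418304^2 = 77788236626678808982722471083604074886584214739573349250236416

Result: 77788236626678808982722471083604074886584214739573349250236416
Multiplications needed: 8 (8 lines after 14^1)

14^54 = 77788236626678808982722471083604074886584214739573349250236416. Using exponentiation by squaring, this requires 8 multiplications. The key idea: if the exponent is even, square the half-power; if odd, multiply by the base once.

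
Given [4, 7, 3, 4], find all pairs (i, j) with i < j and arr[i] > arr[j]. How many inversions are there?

Finding inversions in [4, 7, 3, 4]:

(0, 2): arr[0]=4 > arr[2]=3
(1, 2): arr[1]=7 > arr[2]=3
(1, 3): arr[1]=7 > arr[3]=4

Total inversions: 3

The array has 3 inversion(s): (0,2), (1,2), (1,3). Each pair (i,j) satisfies i < j and arr[i] > arr[j].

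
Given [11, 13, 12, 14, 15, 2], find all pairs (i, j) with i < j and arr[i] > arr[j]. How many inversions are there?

Finding inversions in [11, 13, 12, 14, 15, 2]:

(0, 5): arr[0]=11 > arr[5]=2
(1, 2): arr[1]=13 > arr[2]=12
(1, 5): arr[1]=13 > arr[5]=2
(2, 5): arr[2]=12 > arr[5]=2
(3, 5): arr[3]=14 > arr[5]=2
(4, 5): arr[4]=15 > arr[5]=2

Total inversions: 6

The array has 6 inversion(s): (0,5), (1,2), (1,5), (2,5), (3,5), (4,5). Each pair (i,j) satisfies i < j and arr[i] > arr[j].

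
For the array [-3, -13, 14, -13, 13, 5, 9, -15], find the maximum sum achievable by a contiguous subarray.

Using Kadane's algorithm on [-3, -13, 14, -13, 13, 5, 9, -15]:

Scanning through the array:
Position 1 (value -13): max_ending_here = -13, max_so_far = -3
Position 2 (value 14): max_ending_here = 14, max_so_far = 14
Position 3 (value -13): max_ending_here = 1, max_so_far = 14
Position 4 (value 13): max_ending_here = 14, max_so_far = 14
Position 5 (value 5): max_ending_here = 19, max_so_far = 19
Position 6 (value 9): max_ending_here = 28, max_so_far = 28
Position 7 (value -15): max_ending_here = 13, max_so_far = 28

Maximum subarray: [14, -13, 13, 5, 9]
Maximum sum: 28

The maximum subarray is [14, -13, 13, 5, 9] with sum 28. This subarray runs from index 2 to index 6.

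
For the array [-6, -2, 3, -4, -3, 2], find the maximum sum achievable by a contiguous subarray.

Using Kadane's algorithm on [-6, -2, 3, -4, -3, 2]:

Scanning through the array:
Position 1 (value -2): max_ending_here = -2, max_so_far = -2
Position 2 (value 3): max_ending_here = 3, max_so_far = 3
Position 3 (value -4): max_ending_here = -1, max_so_far = 3
Position 4 (value -3): max_ending_here = -3, max_so_far = 3
Position 5 (value 2): max_ending_here = 2, max_so_far = 3

Maximum subarray: [3]
Maximum sum: 3

The maximum subarray is [3] with sum 3. This subarray runs from index 2 to index 2.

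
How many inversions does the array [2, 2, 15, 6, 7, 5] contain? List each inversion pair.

Finding inversions in [2, 2, 15, 6, 7, 5]:

(2, 3): arr[2]=15 > arr[3]=6
(2, 4): arr[2]=15 > arr[4]=7
(2, 5): arr[2]=15 > arr[5]=5
(3, 5): arr[3]=6 > arr[5]=5
(4, 5): arr[4]=7 > arr[5]=5

Total inversions: 5

The array has 5 inversion(s): (2,3), (2,4), (2,5), (3,5), (4,5). Each pair (i,j) satisfies i < j and arr[i] > arr[j].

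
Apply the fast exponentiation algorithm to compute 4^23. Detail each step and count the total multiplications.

Computing 4^23 by squaring (build up from 4^1; each line after the first costs one multiplication):

4^1 = 4
4^2 = (4^1)^2 = 4^2 = 16
4^4 = (4^2)^2 = 16^2 = 256
4^5 = 4 * 4^4 = 4 * 256 = 1024
4^10 = (4^5)^2 = 1024^2 = 1048576
4^11 = 4 * 4^10 = 4 * 1048576 = 4194304
4^22 = (4^11)^2 = 4194304^2 = 17592186044416
4^23 = 4 * 4^22 = 4 * 17592186044416 = 70368744177664

Result: 70368744177664
Multiplications needed: 7 (7 lines after 4^1)

4^23 = 70368744177664. Using exponentiation by squaring, this requires 7 multiplications. The key idea: if the exponent is even, square the half-power; if odd, multiply by the base once.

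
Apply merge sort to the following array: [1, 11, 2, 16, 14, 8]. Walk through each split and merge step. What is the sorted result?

Merge sort trace:

Split: [1, 11, 2, 16, 14, 8] -> [1, 11, 2] and [16, 14, 8]
  Split: [1, 11, 2] -> [1] and [11, 2]
    Split: [11, 2] -> [11] and [2]
    Merge: [11] + [2] -> [2, 11]
  Merge: [1] + [2, 11] -> [1, 2, 11]
  Split: [16, 14, 8] -> [16] and [14, 8]
    Split: [14, 8] -> [14] and [8]
    Merge: [14] + [8] -> [8, 14]
  Merge: [16] + [8, 14] -> [8, 14, 16]
Merge: [1, 2, 11] + [8, 14, 16] -> [1, 2, 8, 11, 14, 16]

Final sorted array: [1, 2, 8, 11, 14, 16]

The merge sort proceeds by recursively splitting the array and merging sorted halves.
After all merges, the sorted array is [1, 2, 8, 11, 14, 16].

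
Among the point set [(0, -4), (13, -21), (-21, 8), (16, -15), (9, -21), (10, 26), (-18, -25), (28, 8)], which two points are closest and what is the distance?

Computing all pairwise distances among 8 points:

d((0, -4), (13, -21)) = 21.4009
d((0, -4), (-21, 8)) = 24.1868
d((0, -4), (16, -15)) = 19.4165
d((0, -4), (9, -21)) = 19.2354
d((0, -4), (10, 26)) = 31.6228
d((0, -4), (-18, -25)) = 27.6586
d((0, -4), (28, 8)) = 30.4631
d((13, -21), (-21, 8)) = 44.6878
d((13, -21), (16, -15)) = 6.7082
d((13, -21), (9, -21)) = 4.0 <-- minimum
d((13, -21), (10, 26)) = 47.0956
d((13, -21), (-18, -25)) = 31.257
d((13, -21), (28, 8)) = 32.6497
d((-21, 8), (16, -15)) = 43.566
d((-21, 8), (9, -21)) = 41.7253
d((-21, 8), (10, 26)) = 35.8469
d((-21, 8), (-18, -25)) = 33.1361
d((-21, 8), (28, 8)) = 49.0
d((16, -15), (9, -21)) = 9.2195
d((16, -15), (10, 26)) = 41.4367
d((16, -15), (-18, -25)) = 35.4401
d((16, -15), (28, 8)) = 25.9422
d((9, -21), (10, 26)) = 47.0106
d((9, -21), (-18, -25)) = 27.2947
d((9, -21), (28, 8)) = 34.6699
d((10, 26), (-18, -25)) = 58.1808
d((10, 26), (28, 8)) = 25.4558
d((-18, -25), (28, 8)) = 56.6127

Closest pair: (13, -21) and (9, -21) with distance 4.0

The closest pair is (13, -21) and (9, -21) with Euclidean distance 4.0. For 8 points, brute-force pairwise comparison is shown above. For large n, the divide-and-conquer algorithm (sort by x, recurse on halves, check the dividing strip) achieves O(n log n).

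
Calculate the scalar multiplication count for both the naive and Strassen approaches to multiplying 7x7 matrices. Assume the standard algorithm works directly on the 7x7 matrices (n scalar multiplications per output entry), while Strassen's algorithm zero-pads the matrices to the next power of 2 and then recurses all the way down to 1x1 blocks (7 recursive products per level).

Matrix multiplication for 7x7 matrices:

Strassen's algorithm requires power-of-2 dimensions. Pad 7x7 to 8x8 (next power of 2).

Standard algorithm: 7^3 = 343 multiplications
Strassen's algorithm: 7^(log2(8)) = 7^3 = 343 multiplications
Savings: 343 - 343 = 0 multiplications

Standard: 343 multiplications (7^3). Strassen: 343 multiplications (7^3, after padding to 8x8). Strassen reduces 8 recursive multiplications to 7 at each level.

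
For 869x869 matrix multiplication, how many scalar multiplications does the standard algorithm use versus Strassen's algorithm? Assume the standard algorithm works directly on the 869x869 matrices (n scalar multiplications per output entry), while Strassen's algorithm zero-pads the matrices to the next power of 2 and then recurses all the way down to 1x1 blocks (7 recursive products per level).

Matrix multiplication for 869x869 matrices:

Strassen's algorithm requires power-of-2 dimensions. Pad 869x869 to 1024x1024 (next power of 2).

Standard algorithm: 869^3 = 656234909 multiplications
Strassen's algorithm: 7^(log2(1024)) = 7^10 = 282475249 multiplications
Savings: 656234909 - 282475249 = 373759660 multiplications

Standard: 656234909 multiplications (869^3). Strassen: 282475249 multiplications (7^10, after padding to 1024x1024). Strassen reduces 8 recursive multiplications to 7 at each level.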